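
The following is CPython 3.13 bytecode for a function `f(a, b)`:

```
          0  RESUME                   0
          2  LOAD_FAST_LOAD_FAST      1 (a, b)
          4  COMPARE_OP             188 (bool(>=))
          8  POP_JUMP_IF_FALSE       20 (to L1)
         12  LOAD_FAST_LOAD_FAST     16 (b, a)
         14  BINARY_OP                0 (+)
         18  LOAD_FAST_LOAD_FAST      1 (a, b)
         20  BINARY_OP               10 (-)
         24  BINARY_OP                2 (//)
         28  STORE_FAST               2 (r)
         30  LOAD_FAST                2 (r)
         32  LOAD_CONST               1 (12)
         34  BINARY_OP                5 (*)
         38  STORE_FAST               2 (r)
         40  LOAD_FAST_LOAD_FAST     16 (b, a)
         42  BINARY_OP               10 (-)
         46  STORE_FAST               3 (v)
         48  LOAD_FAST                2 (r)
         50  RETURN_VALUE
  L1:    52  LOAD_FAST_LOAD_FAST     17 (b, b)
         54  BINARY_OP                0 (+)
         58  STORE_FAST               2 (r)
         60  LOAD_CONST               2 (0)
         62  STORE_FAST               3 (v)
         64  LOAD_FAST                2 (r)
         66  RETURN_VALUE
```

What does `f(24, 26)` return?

LOAD_FAST_LOAD_FAST a,b → push 24,26. Stack: [24, 26]
COMPARE_OP bool(>=) → 24 vs 26 = False. Stack: [False]
POP_JUMP_IF_FALSE → pop False; jump. Stack: []
LOAD_FAST_LOAD_FAST b,b → push 26,26. Stack: [26, 26]
BINARY_OP + → 26 + 26 = 52. Stack: [52]
STORE_FAST r → r=52. Stack: []
LOAD_CONST → push 0. Stack: [0]
STORE_FAST v → v=0. Stack: []
LOAD_FAST r → push 52. Stack: [52]
RETURN_VALUE → return 52.

52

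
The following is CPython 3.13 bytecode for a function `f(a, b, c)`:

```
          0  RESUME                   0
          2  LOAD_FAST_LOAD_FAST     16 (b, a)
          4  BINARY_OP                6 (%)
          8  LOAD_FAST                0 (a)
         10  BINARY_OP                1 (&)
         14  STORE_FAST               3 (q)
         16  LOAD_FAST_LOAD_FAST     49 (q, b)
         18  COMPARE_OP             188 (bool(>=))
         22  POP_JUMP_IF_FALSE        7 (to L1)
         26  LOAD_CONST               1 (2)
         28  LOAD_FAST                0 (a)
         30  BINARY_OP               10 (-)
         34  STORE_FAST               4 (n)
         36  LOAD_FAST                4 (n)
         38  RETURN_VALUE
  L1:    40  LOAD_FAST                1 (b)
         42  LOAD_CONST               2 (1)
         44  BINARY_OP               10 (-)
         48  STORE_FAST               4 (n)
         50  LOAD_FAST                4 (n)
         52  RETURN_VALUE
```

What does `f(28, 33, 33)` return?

32

LOAD_FAST_LOAD_FAST b,a → push 33,28. Stack: [33, 28]
BINARY_OP % → 33 % 28 = 5. Stack: [5]
LOAD_FAST a → push 28. Stack: [5, 28]
BINARY_OP & → 5 & 28 = 4. Stack: [4]
STORE_FAST q → q=4. Stack: []
LOAD_FAST_LOAD_FAST q,b → push 4,33. Stack: [4, 33]
COMPARE_OP bool(>=) → 4 vs 33 = False. Stack: [False]
POP_JUMP_IF_FALSE → pop False; jump. Stack: []
LOAD_FAST b → push 33. Stack: [33]
LOAD_CONST → push 1. Stack: [33, 1]
BINARY_OP - → 33 - 1 = 32. Stack: [32]
STORE_FAST n → n=32. Stack: []
LOAD_FAST n → push 32. Stack: [32]
RETURN_VALUE → return 32.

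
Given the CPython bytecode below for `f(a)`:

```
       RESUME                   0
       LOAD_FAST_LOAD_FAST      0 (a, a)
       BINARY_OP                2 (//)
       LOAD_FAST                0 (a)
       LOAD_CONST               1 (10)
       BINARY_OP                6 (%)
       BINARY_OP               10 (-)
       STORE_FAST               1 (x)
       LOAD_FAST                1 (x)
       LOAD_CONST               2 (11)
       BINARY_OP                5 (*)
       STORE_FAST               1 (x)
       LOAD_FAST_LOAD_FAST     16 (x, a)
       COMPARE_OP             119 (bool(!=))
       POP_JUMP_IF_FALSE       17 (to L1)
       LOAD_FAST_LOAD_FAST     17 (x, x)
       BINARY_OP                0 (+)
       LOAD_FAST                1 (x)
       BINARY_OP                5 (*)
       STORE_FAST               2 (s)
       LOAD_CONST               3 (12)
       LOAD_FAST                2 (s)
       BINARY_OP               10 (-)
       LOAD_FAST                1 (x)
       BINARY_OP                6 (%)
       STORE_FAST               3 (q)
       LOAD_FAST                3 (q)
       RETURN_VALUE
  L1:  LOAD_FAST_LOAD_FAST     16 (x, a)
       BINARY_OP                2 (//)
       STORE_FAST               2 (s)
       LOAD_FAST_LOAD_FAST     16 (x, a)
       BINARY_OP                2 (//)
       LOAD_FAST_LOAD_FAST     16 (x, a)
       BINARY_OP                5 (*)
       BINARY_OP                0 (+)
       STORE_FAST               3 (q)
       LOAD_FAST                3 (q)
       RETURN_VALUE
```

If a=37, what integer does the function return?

LOAD_FAST_LOAD_FAST a,a → push 37,37. Stack: [37, 37]
BINARY_OP // → 37 // 37 = 1. Stack: [1]
LOAD_FAST a → push 37. Stack: [1, 37]
LOAD_CONST → push 10. Stack: [1, 37, 10]
BINARY_OP % → 37 % 10 = 7. Stack: [1, 7]
BINARY_OP - → 1 - 7 = -6. Stack: [-6]
STORE_FAST x → x=-6. Stack: []
LOAD_FAST x → push -6. Stack: [-6]
LOAD_CONST → push 11. Stack: [-6, 11]
BINARY_OP * → -6 * 11 = -66. Stack: [-66]
STORE_FAST x → x=-66. Stack: []
LOAD_FAST_LOAD_FAST x,a → push -66,37. Stack: [-66, 37]
COMPARE_OP bool(!=) → -66 vs 37 = True. Stack: [True]
POP_JUMP_IF_FALSE → pop True; no jump. Stack: []
LOAD_FAST_LOAD_FAST x,x → push -66,-66. Stack: [-66, -66]
BINARY_OP + → -66 + -66 = -132. Stack: [-132]
LOAD_FAST x → push -66. Stack: [-132, -66]
BINARY_OP * → -132 * -66 = 8712. Stack: [8712]
STORE_FAST s → s=8712. Stack: []
LOAD_CONST → push 12. Stack: [12]
LOAD_FAST s → push 8712. Stack: [12, 8712]
BINARY_OP - → 12 - 8712 = -8700. Stack: [-8700]
LOAD_FAST x → push -66. Stack: [-8700, -66]
BINARY_OP % → -8700 % -66 = -54. Stack: [-54]
STORE_FAST q → q=-54. Stack: []
LOAD_FAST q → push -54. Stack: [-54]
RETURN_VALUE → return -54.

-54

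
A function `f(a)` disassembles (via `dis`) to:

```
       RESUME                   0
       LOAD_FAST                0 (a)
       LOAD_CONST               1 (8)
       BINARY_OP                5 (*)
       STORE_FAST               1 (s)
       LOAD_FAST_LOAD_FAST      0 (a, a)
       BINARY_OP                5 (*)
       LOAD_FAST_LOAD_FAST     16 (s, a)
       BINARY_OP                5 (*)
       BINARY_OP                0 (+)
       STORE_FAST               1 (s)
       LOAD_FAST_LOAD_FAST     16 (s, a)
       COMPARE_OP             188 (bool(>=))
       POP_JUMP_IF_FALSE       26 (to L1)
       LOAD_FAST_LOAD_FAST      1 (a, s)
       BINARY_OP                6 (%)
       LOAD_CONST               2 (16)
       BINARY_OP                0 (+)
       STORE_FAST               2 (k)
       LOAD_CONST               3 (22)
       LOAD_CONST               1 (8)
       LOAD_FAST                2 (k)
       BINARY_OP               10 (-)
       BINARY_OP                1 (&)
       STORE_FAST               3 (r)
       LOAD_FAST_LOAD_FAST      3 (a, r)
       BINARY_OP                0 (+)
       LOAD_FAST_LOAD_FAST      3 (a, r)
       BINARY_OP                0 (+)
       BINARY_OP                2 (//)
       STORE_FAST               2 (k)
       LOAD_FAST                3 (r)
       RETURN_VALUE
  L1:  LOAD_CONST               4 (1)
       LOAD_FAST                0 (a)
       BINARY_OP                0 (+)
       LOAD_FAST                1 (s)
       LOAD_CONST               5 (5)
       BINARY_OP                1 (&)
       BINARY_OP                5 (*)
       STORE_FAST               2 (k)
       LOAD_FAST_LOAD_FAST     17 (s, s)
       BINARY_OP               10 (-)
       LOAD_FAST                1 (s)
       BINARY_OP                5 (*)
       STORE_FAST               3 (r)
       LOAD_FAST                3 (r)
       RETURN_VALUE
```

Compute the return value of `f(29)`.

18

LOAD_FAST a → push 29. Stack: [29]
LOAD_CONST → push 8. Stack: [29, 8]
BINARY_OP * → 29 * 8 = 232. Stack: [232]
STORE_FAST s → s=232. Stack: []
LOAD_FAST_LOAD_FAST a,a → push 29,29. Stack: [29, 29]
BINARY_OP * → 29 * 29 = 841. Stack: [841]
LOAD_FAST_LOAD_FAST s,a → push 232,29. Stack: [841, 232, 29]
BINARY_OP * → 232 * 29 = 6728. Stack: [841, 6728]
BINARY_OP + → 841 + 6728 = 7569. Stack: [7569]
STORE_FAST s → s=7569. Stack: []
LOAD_FAST_LOAD_FAST s,a → push 7569,29. Stack: [7569, 29]
COMPARE_OP bool(>=) → 7569 vs 29 = True. Stack: [True]
POP_JUMP_IF_FALSE → pop True; no jump. Stack: []
LOAD_FAST_LOAD_FAST a,s → push 29,7569. Stack: [29, 7569]
BINARY_OP % → 29 % 7569 = 29. Stack: [29]
LOAD_CONST → push 16. Stack: [29, 16]
BINARY_OP + → 29 + 16 = 45. Stack: [45]
STORE_FAST k → k=45. Stack: []
LOAD_CONST → push 22. Stack: [22]
LOAD_CONST → push 8. Stack: [22, 8]
LOAD_FAST k → push 45. Stack: [22, 8, 45]
BINARY_OP - → 8 - 45 = -37. Stack: [22, -37]
BINARY_OP & → 22 & -37 = 18. Stack: [18]
STORE_FAST r → r=18. Stack: []
LOAD_FAST_LOAD_FAST a,r → push 29,18. Stack: [29, 18]
BINARY_OP + → 29 + 18 = 47. Stack: [47]
LOAD_FAST_LOAD_FAST a,r → push 29,18. Stack: [47, 29, 18]
BINARY_OP + → 29 + 18 = 47. Stack: [47, 47]
BINARY_OP // → 47 // 47 = 1. Stack: [1]
STORE_FAST k → k=1. Stack: []
LOAD_FAST r → push 18. Stack: [18]
RETURN_VALUE → return 18.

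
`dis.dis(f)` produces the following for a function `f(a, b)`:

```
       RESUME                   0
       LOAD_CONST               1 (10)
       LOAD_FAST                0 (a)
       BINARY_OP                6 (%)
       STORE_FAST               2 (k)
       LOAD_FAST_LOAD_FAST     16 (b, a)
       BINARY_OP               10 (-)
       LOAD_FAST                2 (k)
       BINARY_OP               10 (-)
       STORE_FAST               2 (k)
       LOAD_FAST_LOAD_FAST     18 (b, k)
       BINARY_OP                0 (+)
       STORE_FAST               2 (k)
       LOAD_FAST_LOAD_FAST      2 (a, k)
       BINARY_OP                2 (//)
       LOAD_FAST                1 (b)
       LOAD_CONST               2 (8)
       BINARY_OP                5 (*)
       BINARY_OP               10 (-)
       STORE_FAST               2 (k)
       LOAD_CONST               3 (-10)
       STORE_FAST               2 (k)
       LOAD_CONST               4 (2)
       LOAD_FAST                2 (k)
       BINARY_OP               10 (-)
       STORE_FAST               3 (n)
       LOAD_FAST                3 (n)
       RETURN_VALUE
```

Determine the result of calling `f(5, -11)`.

LOAD_CONST → push 10. Stack: [10]
LOAD_FAST a → push 5. Stack: [10, 5]
BINARY_OP % → 10 % 5 = 0. Stack: [0]
STORE_FAST k → k=0. Stack: []
LOAD_FAST_LOAD_FAST b,a → push -11,5. Stack: [-11, 5]
BINARY_OP - → -11 - 5 = -16. Stack: [-16]
LOAD_FAST k → push 0. Stack: [-16, 0]
BINARY_OP - → -16 - 0 = -16. Stack: [-16]
STORE_FAST k → k=-16. Stack: []
LOAD_FAST_LOAD_FAST b,k → push -11,-16. Stack: [-11, -16]
BINARY_OP + → -11 + -16 = -27. Stack: [-27]
STORE_FAST k → k=-27. Stack: []
LOAD_FAST_LOAD_FAST a,k → push 5,-27. Stack: [5, -27]
BINARY_OP // → 5 // -27 = -1. Stack: [-1]
LOAD_FAST b → push -11. Stack: [-1, -11]
LOAD_CONST → push 8. Stack: [-1, -11, 8]
BINARY_OP * → -11 * 8 = -88. Stack: [-1, -88]
BINARY_OP - → -1 - -88 = 87. Stack: [87]
STORE_FAST k → k=87. Stack: []
LOAD_CONST → push -10. Stack: [-10]
STORE_FAST k → k=-10. Stack: []
LOAD_CONST → push 2. Stack: [2]
LOAD_FAST k → push -10. Stack: [2, -10]
BINARY_OP - → 2 - -10 = 12. Stack: [12]
STORE_FAST n → n=12. Stack: []
LOAD_FAST n → push 12. Stack: [12]
RETURN_VALUE → return 12.

12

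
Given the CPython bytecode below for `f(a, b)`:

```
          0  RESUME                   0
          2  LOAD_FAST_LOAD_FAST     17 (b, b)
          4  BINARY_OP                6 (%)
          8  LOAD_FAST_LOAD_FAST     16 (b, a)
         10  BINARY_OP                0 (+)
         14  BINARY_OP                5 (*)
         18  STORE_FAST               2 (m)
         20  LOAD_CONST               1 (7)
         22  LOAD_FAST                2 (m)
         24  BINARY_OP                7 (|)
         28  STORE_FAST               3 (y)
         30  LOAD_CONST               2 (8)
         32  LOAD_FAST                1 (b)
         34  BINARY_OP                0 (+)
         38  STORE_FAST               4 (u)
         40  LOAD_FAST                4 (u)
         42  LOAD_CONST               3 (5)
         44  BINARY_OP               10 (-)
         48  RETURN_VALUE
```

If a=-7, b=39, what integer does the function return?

42

LOAD_FAST_LOAD_FAST b,b → push 39,39. Stack: [39, 39]
BINARY_OP % → 39 % 39 = 0. Stack: [0]
LOAD_FAST_LOAD_FAST b,a → push 39,-7. Stack: [0, 39, -7]
BINARY_OP + → 39 + -7 = 32. Stack: [0, 32]
BINARY_OP * → 0 * 32 = 0. Stack: [0]
STORE_FAST m → m=0. Stack: []
LOAD_CONST → push 7. Stack: [7]
LOAD_FAST m → push 0. Stack: [7, 0]
BINARY_OP | → 7 | 0 = 7. Stack: [7]
STORE_FAST y → y=7. Stack: []
LOAD_CONST → push 8. Stack: [8]
LOAD_FAST b → push 39. Stack: [8, 39]
BINARY_OP + → 8 + 39 = 47. Stack: [47]
STORE_FAST u → u=47. Stack: []
LOAD_FAST u → push 47. Stack: [47]
LOAD_CONST → push 5. Stack: [47, 5]
BINARY_OP - → 47 - 5 = 42. Stack: [42]
RETURN_VALUE → return 42.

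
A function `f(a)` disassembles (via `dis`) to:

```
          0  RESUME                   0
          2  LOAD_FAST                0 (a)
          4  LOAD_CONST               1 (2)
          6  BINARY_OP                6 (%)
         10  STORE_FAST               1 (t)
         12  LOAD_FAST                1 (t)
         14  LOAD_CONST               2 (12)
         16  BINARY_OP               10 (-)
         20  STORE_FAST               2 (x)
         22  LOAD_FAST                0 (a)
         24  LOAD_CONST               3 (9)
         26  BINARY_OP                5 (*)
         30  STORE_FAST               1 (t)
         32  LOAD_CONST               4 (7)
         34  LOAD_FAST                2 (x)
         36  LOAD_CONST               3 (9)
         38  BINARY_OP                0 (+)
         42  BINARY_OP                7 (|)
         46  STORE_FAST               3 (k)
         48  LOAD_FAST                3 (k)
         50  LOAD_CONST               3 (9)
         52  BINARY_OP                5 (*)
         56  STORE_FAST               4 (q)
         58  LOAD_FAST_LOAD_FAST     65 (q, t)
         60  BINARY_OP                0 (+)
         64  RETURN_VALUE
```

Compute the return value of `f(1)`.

0

LOAD_FAST a → push 1. Stack: [1]
LOAD_CONST → push 2. Stack: [1, 2]
BINARY_OP % → 1 % 2 = 1. Stack: [1]
STORE_FAST t → t=1. Stack: []
LOAD_FAST t → push 1. Stack: [1]
LOAD_CONST → push 12. Stack: [1, 12]
BINARY_OP - → 1 - 12 = -11. Stack: [-11]
STORE_FAST x → x=-11. Stack: []
LOAD_FAST a → push 1. Stack: [1]
LOAD_CONST → push 9. Stack: [1, 9]
BINARY_OP * → 1 * 9 = 9. Stack: [9]
STORE_FAST t → t=9. Stack: []
LOAD_CONST → push 7. Stack: [7]
LOAD_FAST x → push -11. Stack: [7, -11]
LOAD_CONST → push 9. Stack: [7, -11, 9]
BINARY_OP + → -11 + 9 = -2. Stack: [7, -2]
BINARY_OP | → 7 | -2 = -1. Stack: [-1]
STORE_FAST k → k=-1. Stack: []
LOAD_FAST k → push -1. Stack: [-1]
LOAD_CONST → push 9. Stack: [-1, 9]
BINARY_OP * → -1 * 9 = -9. Stack: [-9]
STORE_FAST q → q=-9. Stack: []
LOAD_FAST_LOAD_FAST q,t → push -9,9. Stack: [-9, 9]
BINARY_OP + → -9 + 9 = 0. Stack: [0]
RETURN_VALUE → return 0.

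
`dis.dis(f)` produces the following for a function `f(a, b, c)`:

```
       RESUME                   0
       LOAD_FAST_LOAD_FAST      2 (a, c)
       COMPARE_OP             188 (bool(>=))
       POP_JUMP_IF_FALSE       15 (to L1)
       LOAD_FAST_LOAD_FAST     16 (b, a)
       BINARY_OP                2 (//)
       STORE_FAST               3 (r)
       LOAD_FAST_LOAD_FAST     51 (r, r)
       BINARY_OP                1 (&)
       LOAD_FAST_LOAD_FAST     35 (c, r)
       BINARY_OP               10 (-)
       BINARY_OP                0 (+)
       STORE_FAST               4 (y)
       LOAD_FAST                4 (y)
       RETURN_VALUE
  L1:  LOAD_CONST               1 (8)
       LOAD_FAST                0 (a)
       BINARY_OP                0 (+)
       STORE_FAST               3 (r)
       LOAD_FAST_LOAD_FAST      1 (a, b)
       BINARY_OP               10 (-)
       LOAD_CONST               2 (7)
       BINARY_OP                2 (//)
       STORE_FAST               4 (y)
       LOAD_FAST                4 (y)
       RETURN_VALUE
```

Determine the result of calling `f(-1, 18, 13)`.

LOAD_FAST_LOAD_FAST a,c → push -1,13. Stack: [-1, 13]
COMPARE_OP bool(>=) → -1 vs 13 = False. Stack: [False]
POP_JUMP_IF_FALSE → pop False; jump. Stack: []
LOAD_CONST → push 8. Stack: [8]
LOAD_FAST a → push -1. Stack: [8, -1]
BINARY_OP + → 8 + -1 = 7. Stack: [7]
STORE_FAST r → r=7. Stack: []
LOAD_FAST_LOAD_FAST a,b → push -1,18. Stack: [-1, 18]
BINARY_OP - → -1 - 18 = -19. Stack: [-19]
LOAD_CONST → push 7. Stack: [-19, 7]
BINARY_OP // → -19 // 7 = -3. Stack: [-3]
STORE_FAST y → y=-3. Stack: []
LOAD_FAST y → push -3. Stack: [-3]
RETURN_VALUE → return -3.

-3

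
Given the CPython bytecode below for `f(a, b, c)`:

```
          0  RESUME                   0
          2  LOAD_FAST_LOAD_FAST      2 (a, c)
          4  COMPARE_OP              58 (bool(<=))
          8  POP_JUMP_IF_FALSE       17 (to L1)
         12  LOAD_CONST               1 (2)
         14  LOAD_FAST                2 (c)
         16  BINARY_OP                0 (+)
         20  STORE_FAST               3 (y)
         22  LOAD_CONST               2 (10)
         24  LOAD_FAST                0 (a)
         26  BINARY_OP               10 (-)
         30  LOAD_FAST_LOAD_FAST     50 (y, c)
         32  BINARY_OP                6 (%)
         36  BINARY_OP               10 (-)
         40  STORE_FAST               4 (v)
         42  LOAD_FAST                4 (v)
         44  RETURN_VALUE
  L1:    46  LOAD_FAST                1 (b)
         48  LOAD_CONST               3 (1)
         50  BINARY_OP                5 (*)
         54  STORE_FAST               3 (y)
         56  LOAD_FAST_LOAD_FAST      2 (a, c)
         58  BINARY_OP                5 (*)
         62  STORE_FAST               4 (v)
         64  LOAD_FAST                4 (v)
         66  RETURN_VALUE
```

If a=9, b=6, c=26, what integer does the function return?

LOAD_FAST_LOAD_FAST a,c → push 9,26. Stack: [9, 26]
COMPARE_OP bool(<=) → 9 vs 26 = True. Stack: [True]
POP_JUMP_IF_FALSE → pop True; no jump. Stack: []
LOAD_CONST → push 2. Stack: [2]
LOAD_FAST c → push 26. Stack: [2, 26]
BINARY_OP + → 2 + 26 = 28. Stack: [28]
STORE_FAST y → y=28. Stack: []
LOAD_CONST → push 10. Stack: [10]
LOAD_FAST a → push 9. Stack: [10, 9]
BINARY_OP - → 10 - 9 = 1. Stack: [1]
LOAD_FAST_LOAD_FAST y,c → push 28,26. Stack: [1, 28, 26]
BINARY_OP % → 28 % 26 = 2. Stack: [1, 2]
BINARY_OP - → 1 - 2 = -1. Stack: [-1]
STORE_FAST v → v=-1. Stack: []
LOAD_FAST v → push -1. Stack: [-1]
RETURN_VALUE → return -1.

-1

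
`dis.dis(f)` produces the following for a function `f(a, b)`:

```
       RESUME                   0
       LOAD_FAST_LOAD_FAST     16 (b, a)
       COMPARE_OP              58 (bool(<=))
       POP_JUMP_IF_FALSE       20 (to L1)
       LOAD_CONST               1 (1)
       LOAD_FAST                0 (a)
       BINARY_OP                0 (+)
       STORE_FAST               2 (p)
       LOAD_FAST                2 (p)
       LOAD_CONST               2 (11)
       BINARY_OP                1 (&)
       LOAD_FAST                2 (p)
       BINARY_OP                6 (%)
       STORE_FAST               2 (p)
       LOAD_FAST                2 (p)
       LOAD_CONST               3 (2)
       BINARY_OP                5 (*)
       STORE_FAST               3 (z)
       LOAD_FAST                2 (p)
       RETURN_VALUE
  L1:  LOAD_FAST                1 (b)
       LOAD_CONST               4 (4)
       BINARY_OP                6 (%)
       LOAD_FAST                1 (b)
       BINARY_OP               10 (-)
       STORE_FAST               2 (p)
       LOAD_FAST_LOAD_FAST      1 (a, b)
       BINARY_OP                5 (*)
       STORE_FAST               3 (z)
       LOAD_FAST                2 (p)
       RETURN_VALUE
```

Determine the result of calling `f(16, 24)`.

LOAD_FAST_LOAD_FAST b,a → push 24,16. Stack: [24, 16]
COMPARE_OP bool(<=) → 24 vs 16 = False. Stack: [False]
POP_JUMP_IF_FALSE → pop False; jump. Stack: []
LOAD_FAST b → push 24. Stack: [24]
LOAD_CONST → push 4. Stack: [24, 4]
BINARY_OP % → 24 % 4 = 0. Stack: [0]
LOAD_FAST b → push 24. Stack: [0, 24]
BINARY_OP - → 0 - 24 = -24. Stack: [-24]
STORE_FAST p → p=-24. Stack: []
LOAD_FAST_LOAD_FAST a,b → push 16,24. Stack: [16, 24]
BINARY_OP * → 16 * 24 = 384. Stack: [384]
STORE_FAST z → z=384. Stack: []
LOAD_FAST p → push -24. Stack: [-24]
RETURN_VALUE → return -24.

-24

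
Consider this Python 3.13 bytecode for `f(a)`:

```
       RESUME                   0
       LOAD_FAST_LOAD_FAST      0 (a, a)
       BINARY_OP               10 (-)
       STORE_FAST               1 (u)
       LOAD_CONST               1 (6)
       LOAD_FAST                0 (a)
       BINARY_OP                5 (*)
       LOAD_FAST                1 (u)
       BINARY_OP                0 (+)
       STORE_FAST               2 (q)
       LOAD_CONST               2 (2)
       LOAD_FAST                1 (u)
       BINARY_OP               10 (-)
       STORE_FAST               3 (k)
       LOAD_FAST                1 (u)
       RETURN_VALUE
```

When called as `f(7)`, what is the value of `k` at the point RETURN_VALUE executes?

2

LOAD_FAST_LOAD_FAST a,a → push 7,7. Stack: [7, 7]
BINARY_OP - → 7 - 7 = 0. Stack: [0]
STORE_FAST u → u=0. Stack: []
LOAD_CONST → push 6. Stack: [6]
LOAD_FAST a → push 7. Stack: [6, 7]
BINARY_OP * → 6 * 7 = 42. Stack: [42]
LOAD_FAST u → push 0. Stack: [42, 0]
BINARY_OP + → 42 + 0 = 42. Stack: [42]
STORE_FAST q → q=42. Stack: []
LOAD_CONST → push 2. Stack: [2]
LOAD_FAST u → push 0. Stack: [2, 0]
BINARY_OP - → 2 - 0 = 2. Stack: [2]
STORE_FAST k → k=2. Stack: []
LOAD_FAST u → push 0. Stack: [0]
RETURN_VALUE → return 0.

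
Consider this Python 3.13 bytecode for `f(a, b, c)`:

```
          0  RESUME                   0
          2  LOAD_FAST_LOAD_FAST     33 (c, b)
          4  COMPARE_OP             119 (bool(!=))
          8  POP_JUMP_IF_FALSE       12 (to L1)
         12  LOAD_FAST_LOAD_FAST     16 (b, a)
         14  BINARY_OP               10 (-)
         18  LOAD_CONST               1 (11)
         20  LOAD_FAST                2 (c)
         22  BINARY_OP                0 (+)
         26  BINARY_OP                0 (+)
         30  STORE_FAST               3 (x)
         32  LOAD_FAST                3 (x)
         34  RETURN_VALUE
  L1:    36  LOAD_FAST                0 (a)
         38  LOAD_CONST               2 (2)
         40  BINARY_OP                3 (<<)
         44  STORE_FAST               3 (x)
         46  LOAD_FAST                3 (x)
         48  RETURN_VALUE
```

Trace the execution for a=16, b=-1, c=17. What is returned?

LOAD_FAST_LOAD_FAST c,b → push 17,-1. Stack: [17, -1]
COMPARE_OP bool(!=) → 17 vs -1 = True. Stack: [True]
POP_JUMP_IF_FALSE → pop True; no jump. Stack: []
LOAD_FAST_LOAD_FAST b,a → push -1,16. Stack: [-1, 16]
BINARY_OP - → -1 - 16 = -17. Stack: [-17]
LOAD_CONST → push 11. Stack: [-17, 11]
LOAD_FAST c → push 17. Stack: [-17, 11, 17]
BINARY_OP + → 11 + 17 = 28. Stack: [-17, 28]
BINARY_OP + → -17 + 28 = 11. Stack: [11]
STORE_FAST x → x=11. Stack: []
LOAD_FAST x → push 11. Stack: [11]
RETURN_VALUE → return 11.

11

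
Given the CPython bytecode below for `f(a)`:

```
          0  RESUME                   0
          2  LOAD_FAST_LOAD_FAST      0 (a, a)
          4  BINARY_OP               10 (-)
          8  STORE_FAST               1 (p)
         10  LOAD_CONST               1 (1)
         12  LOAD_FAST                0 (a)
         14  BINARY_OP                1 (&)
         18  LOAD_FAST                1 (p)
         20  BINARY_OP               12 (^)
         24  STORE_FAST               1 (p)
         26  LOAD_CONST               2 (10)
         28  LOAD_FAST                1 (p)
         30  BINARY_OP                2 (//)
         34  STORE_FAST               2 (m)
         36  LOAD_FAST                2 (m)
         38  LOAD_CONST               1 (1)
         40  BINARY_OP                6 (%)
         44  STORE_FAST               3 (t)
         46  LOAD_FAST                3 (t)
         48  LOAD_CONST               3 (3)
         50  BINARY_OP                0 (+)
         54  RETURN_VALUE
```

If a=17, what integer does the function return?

LOAD_FAST_LOAD_FAST a,a → push 17,17. Stack: [17, 17]
BINARY_OP - → 17 - 17 = 0. Stack: [0]
STORE_FAST p → p=0. Stack: []
LOAD_CONST → push 1. Stack: [1]
LOAD_FAST a → push 17. Stack: [1, 17]
BINARY_OP & → 1 & 17 = 1. Stack: [1]
LOAD_FAST p → push 0. Stack: [1, 0]
BINARY_OP ^ → 1 ^ 0 = 1. Stack: [1]
STORE_FAST p → p=1. Stack: []
LOAD_CONST → push 10. Stack: [10]
LOAD_FAST p → push 1. Stack: [10, 1]
BINARY_OP // → 10 // 1 = 10. Stack: [10]
STORE_FAST m → m=10. Stack: []
LOAD_FAST m → push 10. Stack: [10]
LOAD_CONST → push 1. Stack: [10, 1]
BINARY_OP % → 10 % 1 = 0. Stack: [0]
STORE_FAST t → t=0. Stack: []
LOAD_FAST t → push 0. Stack: [0]
LOAD_CONST → push 3. Stack: [0, 3]
BINARY_OP + → 0 + 3 = 3. Stack: [3]
RETURN_VALUE → return 3.

3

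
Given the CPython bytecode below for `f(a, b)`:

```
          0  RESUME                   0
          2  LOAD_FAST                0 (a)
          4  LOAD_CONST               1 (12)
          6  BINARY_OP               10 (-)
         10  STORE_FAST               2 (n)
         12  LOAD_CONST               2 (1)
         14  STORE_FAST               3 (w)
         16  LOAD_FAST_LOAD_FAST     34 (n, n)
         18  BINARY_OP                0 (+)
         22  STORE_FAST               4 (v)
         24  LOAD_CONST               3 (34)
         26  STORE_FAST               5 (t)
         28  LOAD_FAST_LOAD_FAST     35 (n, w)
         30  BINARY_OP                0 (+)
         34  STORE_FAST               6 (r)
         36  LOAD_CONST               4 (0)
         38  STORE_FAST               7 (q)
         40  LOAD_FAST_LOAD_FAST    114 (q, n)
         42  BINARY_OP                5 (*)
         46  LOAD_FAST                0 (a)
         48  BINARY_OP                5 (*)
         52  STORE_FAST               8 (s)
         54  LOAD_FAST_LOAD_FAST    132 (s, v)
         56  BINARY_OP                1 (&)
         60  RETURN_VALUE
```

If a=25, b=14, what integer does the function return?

0

LOAD_FAST a → push 25. Stack: [25]
LOAD_CONST → push 12. Stack: [25, 12]
BINARY_OP - → 25 - 12 = 13. Stack: [13]
STORE_FAST n → n=13. Stack: []
LOAD_CONST → push 1. Stack: [1]
STORE_FAST w → w=1. Stack: []
LOAD_FAST_LOAD_FAST n,n → push 13,13. Stack: [13, 13]
BINARY_OP + → 13 + 13 = 26. Stack: [26]
STORE_FAST v → v=26. Stack: []
LOAD_CONST → push 34. Stack: [34]
STORE_FAST t → t=34. Stack: []
LOAD_FAST_LOAD_FAST n,w → push 13,1. Stack: [13, 1]
BINARY_OP + → 13 + 1 = 14. Stack: [14]
STORE_FAST r → r=14. Stack: []
LOAD_CONST → push 0. Stack: [0]
STORE_FAST q → q=0. Stack: []
LOAD_FAST_LOAD_FAST q,n → push 0,13. Stack: [0, 13]
BINARY_OP * → 0 * 13 = 0. Stack: [0]
LOAD_FAST a → push 25. Stack: [0, 25]
BINARY_OP * → 0 * 25 = 0. Stack: [0]
STORE_FAST s → s=0. Stack: []
LOAD_FAST_LOAD_FAST s,v → push 0,26. Stack: [0, 26]
BINARY_OP & → 0 & 26 = 0. Stack: [0]
RETURN_VALUE → return 0.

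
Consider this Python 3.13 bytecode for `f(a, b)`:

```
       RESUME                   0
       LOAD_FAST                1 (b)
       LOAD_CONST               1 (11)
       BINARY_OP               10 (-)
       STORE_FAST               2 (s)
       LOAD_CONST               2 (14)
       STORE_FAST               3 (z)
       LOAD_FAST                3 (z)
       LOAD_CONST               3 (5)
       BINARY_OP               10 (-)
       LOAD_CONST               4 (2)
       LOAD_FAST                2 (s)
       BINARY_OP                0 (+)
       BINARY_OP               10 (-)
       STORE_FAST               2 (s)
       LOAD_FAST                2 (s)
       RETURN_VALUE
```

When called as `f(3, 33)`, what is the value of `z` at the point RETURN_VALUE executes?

14

LOAD_FAST b → push 33. Stack: [33]
LOAD_CONST → push 11. Stack: [33, 11]
BINARY_OP - → 33 - 11 = 22. Stack: [22]
STORE_FAST s → s=22. Stack: []
LOAD_CONST → push 14. Stack: [14]
STORE_FAST z → z=14. Stack: []
LOAD_FAST z → push 14. Stack: [14]
LOAD_CONST → push 5. Stack: [14, 5]
BINARY_OP - → 14 - 5 = 9. Stack: [9]
LOAD_CONST → push 2. Stack: [9, 2]
LOAD_FAST s → push 22. Stack: [9, 2, 22]
BINARY_OP + → 2 + 22 = 24. Stack: [9, 24]
BINARY_OP - → 9 - 24 = -15. Stack: [-15]
STORE_FAST s → s=-15. Stack: []
LOAD_FAST s → push -15. Stack: [-15]
RETURN_VALUE → return -15.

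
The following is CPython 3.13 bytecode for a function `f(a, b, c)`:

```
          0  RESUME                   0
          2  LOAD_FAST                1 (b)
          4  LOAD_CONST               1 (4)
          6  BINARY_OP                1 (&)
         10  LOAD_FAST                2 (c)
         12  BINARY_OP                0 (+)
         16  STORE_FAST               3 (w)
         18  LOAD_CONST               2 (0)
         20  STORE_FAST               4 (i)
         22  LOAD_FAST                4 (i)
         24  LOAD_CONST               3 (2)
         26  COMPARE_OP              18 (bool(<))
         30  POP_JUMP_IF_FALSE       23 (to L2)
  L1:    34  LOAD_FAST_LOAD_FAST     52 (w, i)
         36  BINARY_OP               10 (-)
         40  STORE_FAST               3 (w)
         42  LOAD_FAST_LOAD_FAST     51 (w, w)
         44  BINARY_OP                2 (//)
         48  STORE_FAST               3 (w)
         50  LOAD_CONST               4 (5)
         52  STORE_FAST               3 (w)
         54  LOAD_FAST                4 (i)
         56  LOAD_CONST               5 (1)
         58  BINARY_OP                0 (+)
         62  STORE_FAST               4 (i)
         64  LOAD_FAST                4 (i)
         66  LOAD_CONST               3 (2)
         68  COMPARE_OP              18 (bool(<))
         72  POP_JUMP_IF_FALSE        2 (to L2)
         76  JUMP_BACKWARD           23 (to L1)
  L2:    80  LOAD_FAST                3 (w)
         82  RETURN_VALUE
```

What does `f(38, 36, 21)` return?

LOAD_FAST b → push 36. Stack: [36]
LOAD_CONST → push 4. Stack: [36, 4]
BINARY_OP & → 36 & 4 = 4. Stack: [4]
LOAD_FAST c → push 21. Stack: [4, 21]
BINARY_OP + → 4 + 21 = 25. Stack: [25]
STORE_FAST w → w=25. Stack: []
LOAD_CONST → push 0. Stack: [0]
STORE_FAST i → i=0. Stack: []
LOAD_FAST i → push 0. Stack: [0]
LOAD_CONST → push 2. Stack: [0, 2]
COMPARE_OP bool(<) → 0 vs 2 = True. Stack: [True]
POP_JUMP_IF_FALSE → pop True; no jump. Stack: []
LOAD_FAST_LOAD_FAST w,i → push 25,0. Stack: [25, 0]
BINARY_OP - → 25 - 0 = 25. Stack: [25]
STORE_FAST w → w=25. Stack: []
LOAD_FAST_LOAD_FAST w,w → push 25,25. Stack: [25, 25]
BINARY_OP // → 25 // 25 = 1. Stack: [1]
STORE_FAST w → w=1. Stack: []
LOAD_CONST → push 5. Stack: [5]
STORE_FAST w → w=5. Stack: []
LOAD_FAST i → push 0. Stack: [0]
LOAD_CONST → push 1. Stack: [0, 1]
BINARY_OP + → 0 + 1 = 1. Stack: [1]
STORE_FAST i → i=1. Stack: []
LOAD_FAST i → push 1. Stack: [1]
LOAD_CONST → push 2. Stack: [1, 2]
COMPARE_OP bool(<) → 1 vs 2 = True. Stack: [True]
POP_JUMP_IF_FALSE → pop True; no jump. Stack: []
LOAD_FAST_LOAD_FAST w,i → push 5,1. Stack: [5, 1]
BINARY_OP - → 5 - 1 = 4. Stack: [4]
STORE_FAST w → w=4. Stack: []
LOAD_FAST_LOAD_FAST w,w → push 4,4. Stack: [4, 4]
BINARY_OP // → 4 // 4 = 1. Stack: [1]
STORE_FAST w → w=1. Stack: []
LOAD_CONST → push 5. Stack: [5]
STORE_FAST w → w=5. Stack: []
LOAD_FAST i → push 1. Stack: [1]
LOAD_CONST → push 1. Stack: [1, 1]
BINARY_OP + → 1 + 1 = 2. Stack: [2]
STORE_FAST i → i=2. Stack: []
LOAD_FAST i → push 2. Stack: [2]
LOAD_CONST → push 2. Stack: [2, 2]
COMPARE_OP bool(<) → 2 vs 2 = False. Stack: [False]
POP_JUMP_IF_FALSE → pop False; jump. Stack: []
LOAD_FAST w → push 5. Stack: [5]
RETURN_VALUE → return 5.

5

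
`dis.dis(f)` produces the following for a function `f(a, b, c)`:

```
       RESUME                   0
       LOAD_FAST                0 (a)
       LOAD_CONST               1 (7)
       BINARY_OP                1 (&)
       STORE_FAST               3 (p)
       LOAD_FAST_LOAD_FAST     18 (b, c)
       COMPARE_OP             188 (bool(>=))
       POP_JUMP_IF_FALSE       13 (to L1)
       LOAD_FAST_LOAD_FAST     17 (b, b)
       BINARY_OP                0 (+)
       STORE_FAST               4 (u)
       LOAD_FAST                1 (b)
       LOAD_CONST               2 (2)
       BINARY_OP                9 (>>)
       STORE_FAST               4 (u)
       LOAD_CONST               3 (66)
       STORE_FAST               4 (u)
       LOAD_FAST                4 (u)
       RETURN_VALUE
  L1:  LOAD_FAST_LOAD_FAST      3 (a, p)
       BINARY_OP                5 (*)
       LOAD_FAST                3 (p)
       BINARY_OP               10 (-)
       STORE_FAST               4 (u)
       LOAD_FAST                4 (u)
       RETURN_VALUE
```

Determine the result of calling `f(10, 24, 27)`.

LOAD_FAST a → push 10. Stack: [10]
LOAD_CONST → push 7. Stack: [10, 7]
BINARY_OP & → 10 & 7 = 2. Stack: [2]
STORE_FAST p → p=2. Stack: []
LOAD_FAST_LOAD_FAST b,c → push 24,27. Stack: [24, 27]
COMPARE_OP bool(>=) → 24 vs 27 = False. Stack: [False]
POP_JUMP_IF_FALSE → pop False; jump. Stack: []
LOAD_FAST_LOAD_FAST a,p → push 10,2. Stack: [10, 2]
BINARY_OP * → 10 * 2 = 20. Stack: [20]
LOAD_FAST p → push 2. Stack: [20, 2]
BINARY_OP - → 20 - 2 = 18. Stack: [18]
STORE_FAST u → u=18. Stack: []
LOAD_FAST u → push 18. Stack: [18]
RETURN_VALUE → return 18.

18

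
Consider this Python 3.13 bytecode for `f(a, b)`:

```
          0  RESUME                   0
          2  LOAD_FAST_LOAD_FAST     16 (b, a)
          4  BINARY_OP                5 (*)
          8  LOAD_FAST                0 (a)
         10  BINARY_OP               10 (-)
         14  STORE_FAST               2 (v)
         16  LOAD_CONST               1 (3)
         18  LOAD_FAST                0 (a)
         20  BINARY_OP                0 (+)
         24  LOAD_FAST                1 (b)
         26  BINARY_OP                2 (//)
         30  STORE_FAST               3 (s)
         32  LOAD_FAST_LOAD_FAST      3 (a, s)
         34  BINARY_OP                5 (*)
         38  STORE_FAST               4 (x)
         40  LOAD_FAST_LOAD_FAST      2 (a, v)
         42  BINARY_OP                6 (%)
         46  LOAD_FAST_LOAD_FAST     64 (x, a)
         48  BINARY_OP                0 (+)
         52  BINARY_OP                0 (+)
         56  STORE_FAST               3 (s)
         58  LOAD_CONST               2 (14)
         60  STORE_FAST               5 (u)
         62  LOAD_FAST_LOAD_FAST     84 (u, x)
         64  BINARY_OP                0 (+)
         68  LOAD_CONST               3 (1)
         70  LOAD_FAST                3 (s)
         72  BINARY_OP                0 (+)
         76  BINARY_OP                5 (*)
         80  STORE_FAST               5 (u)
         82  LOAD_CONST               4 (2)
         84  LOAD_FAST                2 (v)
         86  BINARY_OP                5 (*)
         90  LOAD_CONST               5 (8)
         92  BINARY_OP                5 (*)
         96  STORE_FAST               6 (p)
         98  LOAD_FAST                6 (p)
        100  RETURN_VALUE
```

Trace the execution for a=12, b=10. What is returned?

1728

LOAD_FAST_LOAD_FAST b,a → push 10,12. Stack: [10, 12]
BINARY_OP * → 10 * 12 = 120. Stack: [120]
LOAD_FAST a → push 12. Stack: [120, 12]
BINARY_OP - → 120 - 12 = 108. Stack: [108]
STORE_FAST v → v=108. Stack: []
LOAD_CONST → push 3. Stack: [3]
LOAD_FAST a → push 12. Stack: [3, 12]
BINARY_OP + → 3 + 12 = 15. Stack: [15]
LOAD_FAST b → push 10. Stack: [15, 10]
BINARY_OP // → 15 // 10 = 1. Stack: [1]
STORE_FAST s → s=1. Stack: []
LOAD_FAST_LOAD_FAST a,s → push 12,1. Stack: [12, 1]
BINARY_OP * → 12 * 1 = 12. Stack: [12]
STORE_FAST x → x=12. Stack: []
LOAD_FAST_LOAD_FAST a,v → push 12,108. Stack: [12, 108]
BINARY_OP % → 12 % 108 = 12. Stack: [12]
LOAD_FAST_LOAD_FAST x,a → push 12,12. Stack: [12, 12, 12]
BINARY_OP + → 12 + 12 = 24. Stack: [12, 24]
BINARY_OP + → 12 + 24 = 36. Stack: [36]
STORE_FAST s → s=36. Stack: []
LOAD_CONST → push 14. Stack: [14]
STORE_FAST u → u=14. Stack: []
LOAD_FAST_LOAD_FAST u,x → push 14,12. Stack: [14, 12]
BINARY_OP + → 14 + 12 = 26. Stack: [26]
LOAD_CONST → push 1. Stack: [26, 1]
LOAD_FAST s → push 36. Stack: [26, 1, 36]
BINARY_OP + → 1 + 36 = 37. Stack: [26, 37]
BINARY_OP * → 26 * 37 = 962. Stack: [962]
STORE_FAST u → u=962. Stack: []
LOAD_CONST → push 2. Stack: [2]
LOAD_FAST v → push 108. Stack: [2, 108]
BINARY_OP * → 2 * 108 = 216. Stack: [216]
LOAD_CONST → push 8. Stack: [216, 8]
BINARY_OP * → 216 * 8 = 1728. Stack: [1728]
STORE_FAST p → p=1728. Stack: []
LOAD_FAST p → push 1728. Stack: [1728]
RETURN_VALUE → return 1728.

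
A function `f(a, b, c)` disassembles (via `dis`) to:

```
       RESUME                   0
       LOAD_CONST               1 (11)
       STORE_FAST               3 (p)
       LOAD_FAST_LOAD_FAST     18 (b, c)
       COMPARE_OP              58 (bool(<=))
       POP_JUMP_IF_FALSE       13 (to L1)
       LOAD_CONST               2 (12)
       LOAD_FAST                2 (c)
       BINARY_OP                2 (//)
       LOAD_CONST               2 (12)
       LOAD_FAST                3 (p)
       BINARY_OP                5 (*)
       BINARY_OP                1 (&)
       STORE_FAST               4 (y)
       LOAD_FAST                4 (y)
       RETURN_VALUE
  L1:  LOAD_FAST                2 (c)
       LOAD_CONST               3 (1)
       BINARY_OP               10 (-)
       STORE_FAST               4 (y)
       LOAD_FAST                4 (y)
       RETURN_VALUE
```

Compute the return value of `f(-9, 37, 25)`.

LOAD_CONST → push 11. Stack: [11]
STORE_FAST p → p=11. Stack: []
LOAD_FAST_LOAD_FAST b,c → push 37,25. Stack: [37, 25]
COMPARE_OP bool(<=) → 37 vs 25 = False. Stack: [False]
POP_JUMP_IF_FALSE → pop False; jump. Stack: []
LOAD_FAST c → push 25. Stack: [25]
LOAD_CONST → push 1. Stack: [25, 1]
BINARY_OP - → 25 - 1 = 24. Stack: [24]
STORE_FAST y → y=24. Stack: []
LOAD_FAST y → push 24. Stack: [24]
RETURN_VALUE → return 24.

24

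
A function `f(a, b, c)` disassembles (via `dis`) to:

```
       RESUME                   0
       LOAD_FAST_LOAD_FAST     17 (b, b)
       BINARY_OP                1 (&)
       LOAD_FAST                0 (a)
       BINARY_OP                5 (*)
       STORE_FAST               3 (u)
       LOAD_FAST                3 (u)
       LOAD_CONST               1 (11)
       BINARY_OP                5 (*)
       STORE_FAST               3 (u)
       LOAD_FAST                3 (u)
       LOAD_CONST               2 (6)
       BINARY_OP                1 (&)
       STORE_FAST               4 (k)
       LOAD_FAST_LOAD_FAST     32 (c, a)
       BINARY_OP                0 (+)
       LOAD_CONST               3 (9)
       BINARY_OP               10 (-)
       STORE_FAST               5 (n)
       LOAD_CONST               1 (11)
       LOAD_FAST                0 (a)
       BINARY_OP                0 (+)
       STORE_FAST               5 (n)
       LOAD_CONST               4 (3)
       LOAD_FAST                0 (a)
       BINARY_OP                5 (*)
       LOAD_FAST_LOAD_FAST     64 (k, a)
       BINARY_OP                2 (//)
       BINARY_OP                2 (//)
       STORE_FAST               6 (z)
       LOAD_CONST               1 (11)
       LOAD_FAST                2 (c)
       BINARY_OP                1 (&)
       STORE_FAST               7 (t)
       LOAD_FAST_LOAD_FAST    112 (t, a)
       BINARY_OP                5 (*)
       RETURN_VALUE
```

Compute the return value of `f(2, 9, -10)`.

4

LOAD_FAST_LOAD_FAST b,b → push 9,9. Stack: [9, 9]
BINARY_OP & → 9 & 9 = 9. Stack: [9]
LOAD_FAST a → push 2. Stack: [9, 2]
BINARY_OP * → 9 * 2 = 18. Stack: [18]
STORE_FAST u → u=18. Stack: []
LOAD_FAST u → push 18. Stack: [18]
LOAD_CONST → push 11. Stack: [18, 11]
BINARY_OP * → 18 * 11 = 198. Stack: [198]
STORE_FAST u → u=198. Stack: []
LOAD_FAST u → push 198. Stack: [198]
LOAD_CONST → push 6. Stack: [198, 6]
BINARY_OP & → 198 & 6 = 6. Stack: [6]
STORE_FAST k → k=6. Stack: []
LOAD_FAST_LOAD_FAST c,a → push -10,2. Stack: [-10, 2]
BINARY_OP + → -10 + 2 = -8. Stack: [-8]
LOAD_CONST → push 9. Stack: [-8, 9]
BINARY_OP - → -8 - 9 = -17. Stack: [-17]
STORE_FAST n → n=-17. Stack: []
LOAD_CONST → push 11. Stack: [11]
LOAD_FAST a → push 2. Stack: [11, 2]
BINARY_OP + → 11 + 2 = 13. Stack: [13]
STORE_FAST n → n=13. Stack: []
LOAD_CONST → push 3. Stack: [3]
LOAD_FAST a → push 2. Stack: [3, 2]
BINARY_OP * → 3 * 2 = 6. Stack: [6]
LOAD_FAST_LOAD_FAST k,a → push 6,2. Stack: [6, 6, 2]
BINARY_OP // → 6 // 2 = 3. Stack: [6, 3]
BINARY_OP // → 6 // 3 = 2. Stack: [2]
STORE_FAST z → z=2. Stack: []
LOAD_CONST → push 11. Stack: [11]
LOAD_FAST c → push -10. Stack: [11, -10]
BINARY_OP & → 11 & -10 = 2. Stack: [2]
STORE_FAST t → t=2. Stack: []
LOAD_FAST_LOAD_FAST t,a → push 2,2. Stack: [2, 2]
BINARY_OP * → 2 * 2 = 4. Stack: [4]
RETURN_VALUE → return 4.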